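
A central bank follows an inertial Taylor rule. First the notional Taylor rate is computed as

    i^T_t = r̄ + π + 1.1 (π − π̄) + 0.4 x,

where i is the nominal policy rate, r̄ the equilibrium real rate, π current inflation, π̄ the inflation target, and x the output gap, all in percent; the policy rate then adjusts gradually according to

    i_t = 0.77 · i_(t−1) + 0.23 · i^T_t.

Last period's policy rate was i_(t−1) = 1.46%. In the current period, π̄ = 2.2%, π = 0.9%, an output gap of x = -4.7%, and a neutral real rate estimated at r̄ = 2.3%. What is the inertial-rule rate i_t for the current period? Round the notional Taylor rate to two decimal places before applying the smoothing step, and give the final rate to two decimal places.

1.10%

i^T_t = 2.3 + 0.9 + 1.1 × (0.9 − 2.2) + 0.4 × (-4.7)
   = 2.3 + 0.9 − 1.43 − 1.88 = -0.11
i_t = 0.77 × 1.46 + 0.23 × (-0.11) = 1.1242 − 0.0253 = 1.10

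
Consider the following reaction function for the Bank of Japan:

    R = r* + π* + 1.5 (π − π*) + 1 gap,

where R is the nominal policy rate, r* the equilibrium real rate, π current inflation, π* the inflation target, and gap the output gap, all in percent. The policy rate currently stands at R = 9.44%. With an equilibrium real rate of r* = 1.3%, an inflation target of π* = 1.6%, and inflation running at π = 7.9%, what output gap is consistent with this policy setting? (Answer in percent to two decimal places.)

1 gap = 9.44 − 1.3 − 1.6 − 1.5 × (7.9 − 1.6) = -2.91
gap = -2.91 / 1 = -2.91

-2.91%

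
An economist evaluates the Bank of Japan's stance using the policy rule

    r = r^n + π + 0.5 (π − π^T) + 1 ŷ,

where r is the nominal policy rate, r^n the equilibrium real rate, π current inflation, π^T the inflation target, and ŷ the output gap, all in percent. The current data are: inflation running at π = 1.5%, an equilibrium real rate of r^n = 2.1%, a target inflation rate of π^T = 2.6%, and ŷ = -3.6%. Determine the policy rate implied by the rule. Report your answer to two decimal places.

-0.55%

r = 2.1 + 1.5 + 0.5 × (1.5 − 2.6) + 1 × (-3.6)
   = 2.1 + 1.5 − 0.55 − 3.6 = -0.55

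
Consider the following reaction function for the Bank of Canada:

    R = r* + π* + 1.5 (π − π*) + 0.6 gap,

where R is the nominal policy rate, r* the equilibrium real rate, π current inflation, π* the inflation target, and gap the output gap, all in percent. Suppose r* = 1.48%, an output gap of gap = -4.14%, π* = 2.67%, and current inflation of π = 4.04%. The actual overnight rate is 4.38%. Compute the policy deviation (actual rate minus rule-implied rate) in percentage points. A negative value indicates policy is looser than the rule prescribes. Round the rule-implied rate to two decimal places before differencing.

R = 1.48 + 2.67 + 1.5 × (4.04 − 2.67) + 0.6 × (-4.14)
   = 1.48 + 2.67 + 2.055 − 2.484 = 3.72
Deviation = 4.38 − 3.72 = 0.66 pp.

0.66 pp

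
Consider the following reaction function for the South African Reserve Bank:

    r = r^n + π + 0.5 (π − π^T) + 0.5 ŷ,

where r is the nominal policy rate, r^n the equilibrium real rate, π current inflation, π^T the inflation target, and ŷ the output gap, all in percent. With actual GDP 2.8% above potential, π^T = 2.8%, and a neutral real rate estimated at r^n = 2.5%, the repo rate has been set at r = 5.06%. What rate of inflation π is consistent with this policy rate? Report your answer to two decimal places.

Output 2.8% above potential → ŷ = 2.8.
Collecting π: r = r^n + (1 + 0.5) π − 0.5 π^T + 0.5 ŷ
1.5 π = 5.06 − 2.5 + 0.5 × 2.8 − 0.5 × 2.8 = 2.56
π = 2.56 / 1.5 = 1.71

1.71%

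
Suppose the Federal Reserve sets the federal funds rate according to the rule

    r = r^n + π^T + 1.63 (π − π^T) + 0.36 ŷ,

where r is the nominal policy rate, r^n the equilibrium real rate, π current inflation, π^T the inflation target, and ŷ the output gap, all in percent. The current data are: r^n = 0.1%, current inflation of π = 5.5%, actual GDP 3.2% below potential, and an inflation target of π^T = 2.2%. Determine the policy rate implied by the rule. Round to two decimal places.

6.53%

Output 3.2% below potential → ŷ = -3.2.
r = 0.1 + 2.2 + 1.63 × (5.5 − 2.2) + 0.36 × (-3.2)
   = 0.1 + 2.2 + 5.379 − 1.152 = 6.53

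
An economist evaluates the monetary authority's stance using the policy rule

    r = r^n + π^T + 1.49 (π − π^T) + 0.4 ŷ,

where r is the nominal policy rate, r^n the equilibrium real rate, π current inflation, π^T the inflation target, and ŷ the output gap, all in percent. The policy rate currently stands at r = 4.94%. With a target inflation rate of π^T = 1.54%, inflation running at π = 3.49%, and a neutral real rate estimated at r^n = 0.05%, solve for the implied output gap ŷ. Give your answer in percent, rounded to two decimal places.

0.4 ŷ = 4.94 − 0.05 − 1.54 − 1.49 × (3.49 − 1.54) = 0.4445
ŷ = 0.4445 / 0.4 = 1.11

1.11%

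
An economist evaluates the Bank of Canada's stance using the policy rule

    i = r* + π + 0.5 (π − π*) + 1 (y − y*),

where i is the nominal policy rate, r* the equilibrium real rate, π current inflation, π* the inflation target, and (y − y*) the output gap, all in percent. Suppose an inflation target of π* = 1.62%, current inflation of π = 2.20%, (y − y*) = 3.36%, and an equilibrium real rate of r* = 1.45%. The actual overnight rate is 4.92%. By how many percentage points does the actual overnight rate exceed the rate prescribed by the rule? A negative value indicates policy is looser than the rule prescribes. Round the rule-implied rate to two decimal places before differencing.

-2.38 pp

i = 1.45 + 2.20 + 0.5 × (2.20 − 1.62) + 1 × 3.36
   = 1.45 + 2.2 + 0.29 + 3.36 = 7.30
Deviation = 4.92 − 7.30 = -2.38 pp.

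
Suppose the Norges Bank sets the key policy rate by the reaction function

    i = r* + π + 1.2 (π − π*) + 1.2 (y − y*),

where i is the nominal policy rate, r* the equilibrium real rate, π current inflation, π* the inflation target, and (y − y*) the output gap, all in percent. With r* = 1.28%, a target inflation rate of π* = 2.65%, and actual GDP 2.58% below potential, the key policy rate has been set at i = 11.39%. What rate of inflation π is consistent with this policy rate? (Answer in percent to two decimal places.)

7.45%

Output 2.58% below potential → (y − y*) = -2.58.
Collecting π: i = r* + (1 + 1.2) π − 1.2 π* + 1.2 (y − y*)
2.2 π = 11.39 − 1.28 + 1.2 × 2.65 − 1.2 × (-2.58) = 16.386
π = 16.386 / 2.2 = 7.45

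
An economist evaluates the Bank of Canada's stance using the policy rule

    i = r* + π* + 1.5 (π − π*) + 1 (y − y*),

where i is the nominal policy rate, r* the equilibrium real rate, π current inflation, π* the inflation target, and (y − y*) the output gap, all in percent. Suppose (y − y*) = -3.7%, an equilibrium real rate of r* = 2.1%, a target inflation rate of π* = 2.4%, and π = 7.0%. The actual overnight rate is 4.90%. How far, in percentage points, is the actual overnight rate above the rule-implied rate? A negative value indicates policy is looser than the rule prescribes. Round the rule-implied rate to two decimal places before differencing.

-2.80 pp

i = 2.1 + 2.4 + 1.5 × (7.0 − 2.4) + 1 × (-3.7)
   = 2.1 + 2.4 + 6.9 − 3.7 = 7.70
Deviation = 4.90 − 7.70 = -2.80 pp.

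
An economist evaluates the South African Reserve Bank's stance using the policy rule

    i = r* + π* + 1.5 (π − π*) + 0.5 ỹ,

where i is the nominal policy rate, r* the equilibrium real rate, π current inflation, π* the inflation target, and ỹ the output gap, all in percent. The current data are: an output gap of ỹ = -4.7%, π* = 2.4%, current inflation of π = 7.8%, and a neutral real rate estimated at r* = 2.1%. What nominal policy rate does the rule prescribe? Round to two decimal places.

i = 2.1 + 2.4 + 1.5 × (7.8 − 2.4) + 0.5 × (-4.7)
   = 2.1 + 2.4 + 8.1 − 2.35 = 10.25

10.25%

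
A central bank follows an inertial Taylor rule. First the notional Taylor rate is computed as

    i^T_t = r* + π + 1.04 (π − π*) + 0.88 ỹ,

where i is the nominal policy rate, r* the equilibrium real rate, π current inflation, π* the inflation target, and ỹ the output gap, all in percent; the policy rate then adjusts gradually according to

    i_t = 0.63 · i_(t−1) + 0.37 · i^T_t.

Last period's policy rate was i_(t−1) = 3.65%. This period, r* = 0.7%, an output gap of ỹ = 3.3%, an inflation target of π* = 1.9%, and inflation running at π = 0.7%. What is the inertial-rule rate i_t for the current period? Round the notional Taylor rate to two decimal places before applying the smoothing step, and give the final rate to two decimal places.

3.43%

i^T_t = 0.7 + 0.7 + 1.04 × (0.7 − 1.9) + 0.88 × 3.3
   = 0.7 + 0.7 − 1.248 + 2.904 = 3.06
i_t = 0.63 × 3.65 + 0.37 × 3.06 = 2.2995 + 1.1322 = 3.43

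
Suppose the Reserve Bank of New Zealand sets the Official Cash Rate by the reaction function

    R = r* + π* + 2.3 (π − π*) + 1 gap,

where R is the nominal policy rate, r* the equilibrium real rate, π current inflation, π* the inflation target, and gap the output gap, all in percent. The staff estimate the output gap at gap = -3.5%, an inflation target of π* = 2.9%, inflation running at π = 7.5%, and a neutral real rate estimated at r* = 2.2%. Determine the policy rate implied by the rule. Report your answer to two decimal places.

12.18%

R = 2.2 + 2.9 + 2.3 × (7.5 − 2.9) + 1 × (-3.5)
   = 2.2 + 2.9 + 10.58 − 3.5 = 12.18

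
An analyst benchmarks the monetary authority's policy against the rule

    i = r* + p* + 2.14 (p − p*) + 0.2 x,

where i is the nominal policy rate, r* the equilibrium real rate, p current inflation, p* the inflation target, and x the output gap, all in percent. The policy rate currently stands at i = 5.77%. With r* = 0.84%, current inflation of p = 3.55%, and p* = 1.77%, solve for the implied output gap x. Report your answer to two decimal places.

0.2 x = 5.77 − 0.84 − 1.77 − 2.14 × (3.55 − 1.77) = -0.6492
x = -0.6492 / 0.2 = -3.25

-3.25%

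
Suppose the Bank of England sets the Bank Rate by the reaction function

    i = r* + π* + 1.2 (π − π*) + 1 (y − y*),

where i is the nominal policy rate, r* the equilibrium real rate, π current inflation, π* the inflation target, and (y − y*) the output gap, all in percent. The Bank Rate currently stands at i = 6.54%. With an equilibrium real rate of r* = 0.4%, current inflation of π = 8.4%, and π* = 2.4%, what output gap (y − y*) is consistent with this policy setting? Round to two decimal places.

1 (y − y*) = 6.54 − 0.4 − 2.4 − 1.2 × (8.4 − 2.4) = -3.46
(y − y*) = -3.46 / 1 = -3.46

-3.46%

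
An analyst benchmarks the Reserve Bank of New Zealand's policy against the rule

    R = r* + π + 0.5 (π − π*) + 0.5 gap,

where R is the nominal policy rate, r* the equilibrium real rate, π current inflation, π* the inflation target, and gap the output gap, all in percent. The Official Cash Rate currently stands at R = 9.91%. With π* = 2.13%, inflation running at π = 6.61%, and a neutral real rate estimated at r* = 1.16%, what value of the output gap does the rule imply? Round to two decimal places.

0.5 gap = 9.91 − 1.16 − 6.61 − 0.5 × (6.61 − 2.13) = -0.1
gap = -0.1 / 0.5 = -0.20

-0.20%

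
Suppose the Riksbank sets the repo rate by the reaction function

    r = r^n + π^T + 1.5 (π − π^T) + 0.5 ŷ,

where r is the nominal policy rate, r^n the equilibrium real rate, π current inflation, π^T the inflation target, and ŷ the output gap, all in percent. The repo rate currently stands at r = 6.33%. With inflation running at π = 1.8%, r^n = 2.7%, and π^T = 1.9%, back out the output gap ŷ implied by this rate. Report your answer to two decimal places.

3.76%

0.5 ŷ = 6.33 − 2.7 − 1.9 − 1.5 × (1.8 − 1.9) = 1.88
ŷ = 1.88 / 0.5 = 3.76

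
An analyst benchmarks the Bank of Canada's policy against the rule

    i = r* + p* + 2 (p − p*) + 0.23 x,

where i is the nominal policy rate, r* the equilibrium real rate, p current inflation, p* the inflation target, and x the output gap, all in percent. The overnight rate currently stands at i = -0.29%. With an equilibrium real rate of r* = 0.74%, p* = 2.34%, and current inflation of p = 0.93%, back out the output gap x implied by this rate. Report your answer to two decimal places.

-2.39%

0.23 x = -0.29 − 0.74 − 2.34 − 2 × (0.93 − 2.34) = -0.55
x = -0.55 / 0.23 = -2.39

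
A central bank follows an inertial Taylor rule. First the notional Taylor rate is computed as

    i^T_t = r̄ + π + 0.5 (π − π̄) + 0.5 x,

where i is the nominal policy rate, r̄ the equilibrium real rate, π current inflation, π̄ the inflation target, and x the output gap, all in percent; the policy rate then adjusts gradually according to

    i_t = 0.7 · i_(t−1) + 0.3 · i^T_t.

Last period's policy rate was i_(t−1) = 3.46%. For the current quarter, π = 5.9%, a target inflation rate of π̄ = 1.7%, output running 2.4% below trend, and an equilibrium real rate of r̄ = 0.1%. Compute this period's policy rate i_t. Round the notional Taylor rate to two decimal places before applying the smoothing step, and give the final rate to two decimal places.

Output 2.4% below potential → x = -2.4.
i^T_t = 0.1 + 5.9 + 0.5 × (5.9 − 1.7) + 0.5 × (-2.4)
   = 0.1 + 5.9 + 2.1 − 1.2 = 6.90
i_t = 0.7 × 3.46 + 0.3 × 6.90 = 2.422 + 2.07 = 4.49

4.49%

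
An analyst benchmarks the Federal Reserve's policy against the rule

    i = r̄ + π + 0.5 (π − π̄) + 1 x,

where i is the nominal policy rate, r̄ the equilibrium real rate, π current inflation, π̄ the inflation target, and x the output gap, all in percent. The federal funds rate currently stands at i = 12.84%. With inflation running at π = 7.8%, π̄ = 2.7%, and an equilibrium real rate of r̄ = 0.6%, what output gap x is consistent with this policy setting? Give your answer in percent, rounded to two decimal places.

1.89%

1 x = 12.84 − 0.6 − 7.8 − 0.5 × (7.8 − 2.7) = 1.89
x = 1.89 / 1 = 1.89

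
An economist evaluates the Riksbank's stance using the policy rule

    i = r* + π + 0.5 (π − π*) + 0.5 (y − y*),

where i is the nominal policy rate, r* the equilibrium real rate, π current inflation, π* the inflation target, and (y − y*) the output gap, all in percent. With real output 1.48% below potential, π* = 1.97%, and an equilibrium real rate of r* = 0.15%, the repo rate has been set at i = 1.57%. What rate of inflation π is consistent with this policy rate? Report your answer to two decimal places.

Output 1.48% below potential → (y − y*) = -1.48.
Collecting π: i = r* + (1 + 0.5) π − 0.5 π* + 0.5 (y − y*)
1.5 π = 1.57 − 0.15 + 0.5 × 1.97 − 0.5 × (-1.48) = 3.145
π = 3.145 / 1.5 = 2.10

2.10%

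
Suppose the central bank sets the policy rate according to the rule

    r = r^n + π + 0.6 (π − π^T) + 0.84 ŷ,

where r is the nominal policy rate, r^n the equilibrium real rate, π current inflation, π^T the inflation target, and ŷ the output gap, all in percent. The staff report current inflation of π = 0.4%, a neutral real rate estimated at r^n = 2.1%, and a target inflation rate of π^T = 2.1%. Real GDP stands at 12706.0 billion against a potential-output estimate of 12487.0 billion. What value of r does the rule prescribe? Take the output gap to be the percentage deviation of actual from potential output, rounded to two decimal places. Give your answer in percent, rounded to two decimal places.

2.95%

Output gap = 100 × (12706.0 − 12487.0) / 12487.0 = 1.75%.
r = 2.10 + 0.40 + 0.6 × (0.40 − 2.10) + 0.84 × 1.75
   = 2.10 + 0.4 − 1.02 + 1.47 = 2.95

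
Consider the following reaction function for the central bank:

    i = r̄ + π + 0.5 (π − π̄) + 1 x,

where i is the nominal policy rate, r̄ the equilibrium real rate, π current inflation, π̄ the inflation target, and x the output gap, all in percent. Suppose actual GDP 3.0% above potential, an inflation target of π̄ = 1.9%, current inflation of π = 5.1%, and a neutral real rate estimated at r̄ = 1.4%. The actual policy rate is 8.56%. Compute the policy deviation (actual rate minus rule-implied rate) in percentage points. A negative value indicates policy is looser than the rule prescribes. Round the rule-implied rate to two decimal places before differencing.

Output 3.0% above potential → x = 3.0.
i = 1.4 + 5.1 + 0.5 × (5.1 − 1.9) + 1 × 3.0
   = 1.4 + 5.1 + 1.6 + 3 = 11.10
Deviation = 8.56 − 11.10 = -2.54 pp.

-2.54 pp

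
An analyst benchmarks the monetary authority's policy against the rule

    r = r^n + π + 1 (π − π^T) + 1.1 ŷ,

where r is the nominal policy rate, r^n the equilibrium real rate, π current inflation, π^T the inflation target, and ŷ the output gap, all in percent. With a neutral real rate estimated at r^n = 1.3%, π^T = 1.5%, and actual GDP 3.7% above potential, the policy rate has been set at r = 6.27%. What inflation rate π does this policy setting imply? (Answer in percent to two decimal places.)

Output 3.7% above potential → ŷ = 3.7.
Collecting π: r = r^n + (1 + 1) π − 1 π^T + 1.1 ŷ
2 π = 6.27 − 1.3 + 1 × 1.5 − 1.1 × 3.7 = 2.4
π = 2.4 / 2 = 1.20

1.20%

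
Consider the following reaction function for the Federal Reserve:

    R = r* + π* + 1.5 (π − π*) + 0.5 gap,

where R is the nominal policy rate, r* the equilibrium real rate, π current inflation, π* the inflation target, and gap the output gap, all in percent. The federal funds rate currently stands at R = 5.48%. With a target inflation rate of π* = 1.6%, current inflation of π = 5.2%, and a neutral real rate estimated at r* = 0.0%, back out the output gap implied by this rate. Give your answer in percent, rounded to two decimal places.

0.5 gap = 5.48 − 0.0 − 1.6 − 1.5 × (5.2 − 1.6) = -1.52
gap = -1.52 / 0.5 = -3.04

-3.04%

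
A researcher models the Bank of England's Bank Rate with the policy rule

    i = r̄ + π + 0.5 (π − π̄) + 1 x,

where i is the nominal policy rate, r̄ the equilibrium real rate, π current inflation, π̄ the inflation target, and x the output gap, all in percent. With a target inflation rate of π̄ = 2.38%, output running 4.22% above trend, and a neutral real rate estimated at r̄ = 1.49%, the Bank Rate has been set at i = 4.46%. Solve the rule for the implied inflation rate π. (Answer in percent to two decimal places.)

Output 4.22% above potential → x = 4.22.
Collecting π: i = r̄ + (1 + 0.5) π − 0.5 π̄ + 1 x
1.5 π = 4.46 − 1.49 + 0.5 × 2.38 − 1 × 4.22 = -0.06
π = -0.06 / 1.5 = -0.04

-0.04%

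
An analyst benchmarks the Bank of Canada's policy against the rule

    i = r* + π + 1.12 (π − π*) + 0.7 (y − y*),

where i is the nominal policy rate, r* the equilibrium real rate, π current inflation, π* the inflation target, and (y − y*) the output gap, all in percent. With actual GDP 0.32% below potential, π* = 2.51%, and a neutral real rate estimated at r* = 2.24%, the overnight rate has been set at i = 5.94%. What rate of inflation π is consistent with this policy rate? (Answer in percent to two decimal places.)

Output 0.32% below potential → (y − y*) = -0.32.
Collecting π: i = r* + (1 + 1.12) π − 1.12 π* + 0.7 (y − y*)
2.12 π = 5.94 − 2.24 + 1.12 × 2.51 − 0.7 × (-0.32) = 6.7352
π = 6.7352 / 2.12 = 3.18

3.18%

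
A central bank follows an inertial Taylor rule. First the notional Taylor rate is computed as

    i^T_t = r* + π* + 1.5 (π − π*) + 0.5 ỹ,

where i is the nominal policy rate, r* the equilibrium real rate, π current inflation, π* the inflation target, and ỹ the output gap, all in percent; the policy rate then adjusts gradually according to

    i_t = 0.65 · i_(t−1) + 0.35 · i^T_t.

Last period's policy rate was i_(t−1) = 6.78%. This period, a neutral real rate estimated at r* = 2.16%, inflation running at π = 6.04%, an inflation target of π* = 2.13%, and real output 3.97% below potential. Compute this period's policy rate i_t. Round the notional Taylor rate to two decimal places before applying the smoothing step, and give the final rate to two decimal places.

Output 3.97% below potential → ỹ = -3.97.
i^T_t = 2.16 + 2.13 + 1.5 × (6.04 − 2.13) + 0.5 × (-3.97)
   = 2.16 + 2.13 + 5.865 − 1.985 = 8.17
i_t = 0.65 × 6.78 + 0.35 × 8.17 = 4.407 + 2.8595 = 7.27

7.27%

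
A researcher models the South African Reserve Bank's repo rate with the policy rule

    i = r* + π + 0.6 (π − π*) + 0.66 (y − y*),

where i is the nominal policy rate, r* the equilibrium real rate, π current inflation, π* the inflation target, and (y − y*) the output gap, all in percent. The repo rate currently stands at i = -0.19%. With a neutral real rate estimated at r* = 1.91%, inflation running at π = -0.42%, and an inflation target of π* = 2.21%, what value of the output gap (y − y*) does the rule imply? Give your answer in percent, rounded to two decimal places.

0.66 (y − y*) = -0.19 − 1.91 − (-0.42) − 0.6 × ((-0.42) − 2.21) = -0.102
(y − y*) = -0.102 / 0.66 = -0.15

-0.15%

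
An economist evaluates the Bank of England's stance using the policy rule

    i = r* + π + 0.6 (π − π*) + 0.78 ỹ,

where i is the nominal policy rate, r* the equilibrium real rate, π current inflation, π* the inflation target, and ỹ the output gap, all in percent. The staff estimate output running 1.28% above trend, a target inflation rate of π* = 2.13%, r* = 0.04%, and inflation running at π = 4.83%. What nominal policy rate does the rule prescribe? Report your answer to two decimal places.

7.49%

Output 1.28% above potential → ỹ = 1.28.
i = 0.04 + 4.83 + 0.6 × (4.83 − 2.13) + 0.78 × 1.28
   = 0.04 + 4.83 + 1.62 + 0.9984 = 7.49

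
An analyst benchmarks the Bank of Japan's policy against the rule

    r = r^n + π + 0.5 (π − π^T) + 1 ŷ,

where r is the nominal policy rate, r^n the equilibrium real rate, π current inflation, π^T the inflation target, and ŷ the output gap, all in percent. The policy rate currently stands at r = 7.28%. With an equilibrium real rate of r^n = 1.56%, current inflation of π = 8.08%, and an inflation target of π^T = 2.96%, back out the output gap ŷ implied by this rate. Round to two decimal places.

1 ŷ = 7.28 − 1.56 − 8.08 − 0.5 × (8.08 − 2.96) = -4.92
ŷ = -4.92 / 1 = -4.92

-4.92%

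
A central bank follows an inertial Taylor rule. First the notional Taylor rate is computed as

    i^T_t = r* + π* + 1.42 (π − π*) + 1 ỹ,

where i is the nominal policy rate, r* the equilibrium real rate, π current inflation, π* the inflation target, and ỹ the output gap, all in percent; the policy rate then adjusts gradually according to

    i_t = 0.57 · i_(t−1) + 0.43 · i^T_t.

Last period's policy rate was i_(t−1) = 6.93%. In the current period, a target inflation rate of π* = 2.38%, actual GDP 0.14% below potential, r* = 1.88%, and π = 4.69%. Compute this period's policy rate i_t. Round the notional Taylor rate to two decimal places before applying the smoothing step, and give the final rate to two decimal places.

7.13%

Output 0.14% below potential → ỹ = -0.14.
i^T_t = 1.88 + 2.38 + 1.42 × (4.69 − 2.38) + 1 × (-0.14)
   = 1.88 + 2.38 + 3.2802 − 0.14 = 7.40
i_t = 0.57 × 6.93 + 0.43 × 7.40 = 3.9501 + 3.182 = 7.13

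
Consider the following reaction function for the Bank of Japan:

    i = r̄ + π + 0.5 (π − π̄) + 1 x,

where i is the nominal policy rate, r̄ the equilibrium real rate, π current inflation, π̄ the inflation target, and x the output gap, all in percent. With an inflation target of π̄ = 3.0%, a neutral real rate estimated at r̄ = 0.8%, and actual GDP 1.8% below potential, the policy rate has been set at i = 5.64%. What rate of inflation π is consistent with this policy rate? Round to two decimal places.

5.43%

Output 1.8% below potential → x = -1.8.
Collecting π: i = r̄ + (1 + 0.5) π − 0.5 π̄ + 1 x
1.5 π = 5.64 − 0.8 + 0.5 × 3.0 − 1 × (-1.8) = 8.14
π = 8.14 / 1.5 = 5.43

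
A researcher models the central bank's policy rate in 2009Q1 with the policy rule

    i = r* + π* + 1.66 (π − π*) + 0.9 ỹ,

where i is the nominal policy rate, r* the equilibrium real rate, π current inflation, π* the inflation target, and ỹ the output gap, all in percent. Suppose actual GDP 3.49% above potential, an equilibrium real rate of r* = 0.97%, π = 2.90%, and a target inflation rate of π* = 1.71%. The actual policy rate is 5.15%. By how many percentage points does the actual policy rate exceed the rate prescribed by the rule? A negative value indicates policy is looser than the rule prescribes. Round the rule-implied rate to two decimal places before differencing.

-2.65 pp

Output 3.49% above potential → ỹ = 3.49.
i = 0.97 + 1.71 + 1.66 × (2.90 − 1.71) + 0.9 × 3.49
   = 0.97 + 1.71 + 1.9754 + 3.141 = 7.80
Deviation = 5.15 − 7.80 = -2.65 pp.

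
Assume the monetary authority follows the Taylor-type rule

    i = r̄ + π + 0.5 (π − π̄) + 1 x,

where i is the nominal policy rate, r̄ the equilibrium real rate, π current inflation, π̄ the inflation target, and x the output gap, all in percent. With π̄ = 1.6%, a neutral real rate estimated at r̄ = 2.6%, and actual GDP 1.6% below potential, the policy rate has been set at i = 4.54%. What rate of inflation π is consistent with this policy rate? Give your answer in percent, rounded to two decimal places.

2.89%

Output 1.6% below potential → x = -1.6.
Collecting π: i = r̄ + (1 + 0.5) π − 0.5 π̄ + 1 x
1.5 π = 4.54 − 2.6 + 0.5 × 1.6 − 1 × (-1.6) = 4.34
π = 4.34 / 1.5 = 2.89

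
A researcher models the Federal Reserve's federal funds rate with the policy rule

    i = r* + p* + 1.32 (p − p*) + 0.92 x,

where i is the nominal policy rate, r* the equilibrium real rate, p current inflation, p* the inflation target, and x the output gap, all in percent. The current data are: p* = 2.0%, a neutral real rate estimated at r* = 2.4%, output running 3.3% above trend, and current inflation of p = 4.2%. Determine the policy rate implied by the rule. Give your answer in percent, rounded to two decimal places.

10.34%

Output 3.3% above potential → x = 3.3.
i = 2.4 + 2.0 + 1.32 × (4.2 − 2.0) + 0.92 × 3.3
   = 2.4 + 2 + 2.904 + 3.036 = 10.34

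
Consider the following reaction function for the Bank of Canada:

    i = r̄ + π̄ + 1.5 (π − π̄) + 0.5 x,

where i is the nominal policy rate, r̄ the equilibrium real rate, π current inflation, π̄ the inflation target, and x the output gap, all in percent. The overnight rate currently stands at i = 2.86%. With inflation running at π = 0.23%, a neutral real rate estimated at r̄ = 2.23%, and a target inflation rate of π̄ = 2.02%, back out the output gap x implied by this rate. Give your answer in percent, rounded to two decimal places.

2.59%

0.5 x = 2.86 − 2.23 − 2.02 − 1.5 × (0.23 − 2.02) = 1.295
x = 1.295 / 0.5 = 2.59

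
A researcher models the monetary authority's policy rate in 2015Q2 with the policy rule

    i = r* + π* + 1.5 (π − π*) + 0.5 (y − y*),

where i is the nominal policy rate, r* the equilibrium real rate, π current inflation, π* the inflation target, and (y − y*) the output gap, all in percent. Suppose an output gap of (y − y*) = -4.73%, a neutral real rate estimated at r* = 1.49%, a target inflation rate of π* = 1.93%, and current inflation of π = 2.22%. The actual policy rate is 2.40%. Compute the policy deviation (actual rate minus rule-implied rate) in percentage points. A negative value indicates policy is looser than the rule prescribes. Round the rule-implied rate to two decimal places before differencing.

i = 1.49 + 1.93 + 1.5 × (2.22 − 1.93) + 0.5 × (-4.73)
   = 1.49 + 1.93 + 0.435 − 2.365 = 1.49
Deviation = 2.40 − 1.49 = 0.91 pp.

0.91 pp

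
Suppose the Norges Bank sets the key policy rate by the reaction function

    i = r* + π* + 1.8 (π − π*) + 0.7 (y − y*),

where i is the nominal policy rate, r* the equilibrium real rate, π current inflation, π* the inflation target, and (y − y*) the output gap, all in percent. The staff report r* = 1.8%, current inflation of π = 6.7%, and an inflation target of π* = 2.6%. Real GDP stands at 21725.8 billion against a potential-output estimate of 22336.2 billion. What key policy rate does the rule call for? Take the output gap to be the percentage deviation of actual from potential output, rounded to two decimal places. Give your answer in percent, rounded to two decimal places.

9.87%

Output gap = 100 × (21725.8 − 22336.2) / 22336.2 = -2.73%.
i = 1.80 + 2.60 + 1.8 × (6.70 − 2.60) + 0.7 × (-2.73)
   = 1.80 + 2.6 + 7.38 − 1.911 = 9.87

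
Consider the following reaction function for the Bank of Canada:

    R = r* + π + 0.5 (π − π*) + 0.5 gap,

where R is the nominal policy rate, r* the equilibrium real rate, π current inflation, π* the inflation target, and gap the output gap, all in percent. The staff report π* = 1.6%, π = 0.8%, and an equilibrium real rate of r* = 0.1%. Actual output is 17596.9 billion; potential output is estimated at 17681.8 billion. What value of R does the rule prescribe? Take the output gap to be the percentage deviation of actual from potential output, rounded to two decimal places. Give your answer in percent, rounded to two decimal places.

Output gap = 100 × (17596.9 − 17681.8) / 17681.8 = -0.48%.
R = 0.10 + 0.80 + 0.5 × (0.80 − 1.60) + 0.5 × (-0.48)
   = 0.10 + 0.8 − 0.4 − 0.24 = 0.26

0.26%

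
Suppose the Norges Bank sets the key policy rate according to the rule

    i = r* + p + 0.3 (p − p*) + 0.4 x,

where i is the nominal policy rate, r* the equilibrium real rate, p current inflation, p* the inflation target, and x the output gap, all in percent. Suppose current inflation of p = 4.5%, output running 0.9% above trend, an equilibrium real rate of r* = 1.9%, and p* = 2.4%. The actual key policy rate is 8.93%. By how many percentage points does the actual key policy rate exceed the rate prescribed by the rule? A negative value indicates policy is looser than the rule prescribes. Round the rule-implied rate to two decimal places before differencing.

Output 0.9% above potential → x = 0.9.
i = 1.9 + 4.5 + 0.3 × (4.5 − 2.4) + 0.4 × 0.9
   = 1.9 + 4.5 + 0.63 + 0.36 = 7.39
Deviation = 8.93 − 7.39 = 1.54 pp.

1.54 pp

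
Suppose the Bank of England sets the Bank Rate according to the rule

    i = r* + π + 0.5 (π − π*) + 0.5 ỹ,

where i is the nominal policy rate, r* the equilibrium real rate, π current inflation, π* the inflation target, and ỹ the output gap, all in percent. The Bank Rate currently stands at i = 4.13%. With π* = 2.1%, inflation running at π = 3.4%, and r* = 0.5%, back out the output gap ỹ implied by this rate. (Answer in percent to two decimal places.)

0.5 ỹ = 4.13 − 0.5 − 3.4 − 0.5 × (3.4 − 2.1) = -0.42
ỹ = -0.42 / 0.5 = -0.84

-0.84%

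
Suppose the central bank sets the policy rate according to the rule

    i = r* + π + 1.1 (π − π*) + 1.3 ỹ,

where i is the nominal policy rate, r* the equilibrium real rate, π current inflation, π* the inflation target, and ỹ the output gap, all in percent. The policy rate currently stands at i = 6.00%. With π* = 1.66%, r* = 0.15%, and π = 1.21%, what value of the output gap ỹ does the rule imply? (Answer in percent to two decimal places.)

1.3 ỹ = 6.00 − 0.15 − 1.21 − 1.1 × (1.21 − 1.66) = 5.135
ỹ = 5.135 / 1.3 = 3.95

3.95%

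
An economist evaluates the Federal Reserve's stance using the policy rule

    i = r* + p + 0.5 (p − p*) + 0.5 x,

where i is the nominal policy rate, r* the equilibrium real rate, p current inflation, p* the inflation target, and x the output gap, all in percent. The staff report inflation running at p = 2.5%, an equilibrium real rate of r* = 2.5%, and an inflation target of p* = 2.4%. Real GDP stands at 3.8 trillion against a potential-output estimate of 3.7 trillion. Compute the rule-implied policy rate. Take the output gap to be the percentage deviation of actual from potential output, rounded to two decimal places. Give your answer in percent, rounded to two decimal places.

Output gap = 100 × (3.8 − 3.7) / 3.7 = 2.70%.
i = 2.50 + 2.50 + 0.5 × (2.50 − 2.40) + 0.5 × 2.70
   = 2.50 + 2.5 + 0.05 + 1.35 = 6.40

6.40%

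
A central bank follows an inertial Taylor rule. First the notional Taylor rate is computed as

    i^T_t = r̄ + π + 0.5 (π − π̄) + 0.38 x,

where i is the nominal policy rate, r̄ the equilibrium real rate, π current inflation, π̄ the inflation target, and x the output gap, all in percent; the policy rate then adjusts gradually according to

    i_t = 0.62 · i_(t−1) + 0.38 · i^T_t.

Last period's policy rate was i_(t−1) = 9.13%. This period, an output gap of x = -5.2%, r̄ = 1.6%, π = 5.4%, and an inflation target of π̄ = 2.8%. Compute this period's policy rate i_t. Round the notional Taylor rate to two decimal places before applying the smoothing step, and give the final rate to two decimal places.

i^T_t = 1.6 + 5.4 + 0.5 × (5.4 − 2.8) + 0.38 × (-5.2)
   = 1.6 + 5.4 + 1.3 − 1.976 = 6.32
i_t = 0.62 × 9.13 + 0.38 × 6.32 = 5.6606 + 2.4016 = 8.06

8.06%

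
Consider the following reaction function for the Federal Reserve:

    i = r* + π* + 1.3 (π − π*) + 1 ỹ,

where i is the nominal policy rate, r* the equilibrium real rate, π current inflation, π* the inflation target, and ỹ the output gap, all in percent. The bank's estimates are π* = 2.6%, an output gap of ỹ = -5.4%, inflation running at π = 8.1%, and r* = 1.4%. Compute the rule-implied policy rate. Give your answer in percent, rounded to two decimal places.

i = 1.4 + 2.6 + 1.3 × (8.1 − 2.6) + 1 × (-5.4)
   = 1.4 + 2.6 + 7.15 − 5.4 = 5.75

5.75%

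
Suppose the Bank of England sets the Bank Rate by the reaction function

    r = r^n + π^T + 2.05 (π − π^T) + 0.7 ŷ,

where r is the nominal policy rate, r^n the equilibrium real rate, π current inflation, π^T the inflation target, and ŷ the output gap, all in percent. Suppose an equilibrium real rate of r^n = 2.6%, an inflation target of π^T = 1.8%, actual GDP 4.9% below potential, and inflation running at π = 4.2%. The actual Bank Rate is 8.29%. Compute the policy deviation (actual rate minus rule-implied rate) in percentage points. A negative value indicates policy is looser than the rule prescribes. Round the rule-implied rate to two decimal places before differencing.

2.40 pp

Output 4.9% below potential → ŷ = -4.9.
r = 2.6 + 1.8 + 2.05 × (4.2 − 1.8) + 0.7 × (-4.9)
   = 2.6 + 1.8 + 4.92 − 3.43 = 5.89
Deviation = 8.29 − 5.89 = 2.40 pp.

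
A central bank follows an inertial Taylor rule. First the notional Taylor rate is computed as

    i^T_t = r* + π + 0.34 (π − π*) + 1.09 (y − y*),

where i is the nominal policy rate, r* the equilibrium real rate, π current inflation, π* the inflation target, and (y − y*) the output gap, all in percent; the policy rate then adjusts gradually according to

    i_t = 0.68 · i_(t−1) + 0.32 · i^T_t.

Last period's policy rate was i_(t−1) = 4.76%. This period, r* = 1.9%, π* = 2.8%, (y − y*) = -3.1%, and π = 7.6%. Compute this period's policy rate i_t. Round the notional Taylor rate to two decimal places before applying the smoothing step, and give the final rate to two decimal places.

5.72%

i^T_t = 1.9 + 7.6 + 0.34 × (7.6 − 2.8) + 1.09 × (-3.1)
   = 1.9 + 7.6 + 1.632 − 3.379 = 7.75
i_t = 0.68 × 4.76 + 0.32 × 7.75 = 3.2368 + 2.48 = 5.72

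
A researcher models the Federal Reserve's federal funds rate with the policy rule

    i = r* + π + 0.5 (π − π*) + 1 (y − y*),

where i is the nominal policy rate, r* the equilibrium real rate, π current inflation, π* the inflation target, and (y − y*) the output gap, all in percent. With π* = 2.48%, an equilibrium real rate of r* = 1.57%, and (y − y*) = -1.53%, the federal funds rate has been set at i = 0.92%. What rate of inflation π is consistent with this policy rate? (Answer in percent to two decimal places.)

1.41%

Collecting π: i = r* + (1 + 0.5) π − 0.5 π* + 1 (y − y*)
1.5 π = 0.92 − 1.57 + 0.5 × 2.48 − 1 × (-1.53) = 2.12
π = 2.12 / 1.5 = 1.41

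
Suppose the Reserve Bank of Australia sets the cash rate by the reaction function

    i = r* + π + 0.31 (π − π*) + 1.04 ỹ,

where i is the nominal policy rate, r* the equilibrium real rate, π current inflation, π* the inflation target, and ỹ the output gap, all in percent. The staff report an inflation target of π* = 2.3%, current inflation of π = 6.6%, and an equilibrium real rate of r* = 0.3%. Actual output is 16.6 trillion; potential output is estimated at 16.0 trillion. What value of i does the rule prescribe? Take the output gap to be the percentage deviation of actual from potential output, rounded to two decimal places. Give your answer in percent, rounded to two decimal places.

Output gap = 100 × (16.6 − 16.0) / 16.0 = 3.75%.
i = 0.30 + 6.60 + 0.31 × (6.60 − 2.30) + 1.04 × 3.75
   = 0.30 + 6.6 + 1.333 + 3.9 = 12.13

12.13%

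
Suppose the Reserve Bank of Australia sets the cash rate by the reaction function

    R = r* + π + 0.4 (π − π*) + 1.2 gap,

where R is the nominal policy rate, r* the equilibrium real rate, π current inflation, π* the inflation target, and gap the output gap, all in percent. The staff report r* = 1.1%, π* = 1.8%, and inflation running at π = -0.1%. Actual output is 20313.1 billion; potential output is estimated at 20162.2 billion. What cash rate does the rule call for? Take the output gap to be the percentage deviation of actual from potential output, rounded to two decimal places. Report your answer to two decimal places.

1.14%

Output gap = 100 × (20313.1 − 20162.2) / 20162.2 = 0.75%.
R = 1.10 + (-0.10) + 0.4 × (-0.10 − 1.80) + 1.2 × 0.75
   = 1.10 − 0.1 − 0.76 + 0.9 = 1.14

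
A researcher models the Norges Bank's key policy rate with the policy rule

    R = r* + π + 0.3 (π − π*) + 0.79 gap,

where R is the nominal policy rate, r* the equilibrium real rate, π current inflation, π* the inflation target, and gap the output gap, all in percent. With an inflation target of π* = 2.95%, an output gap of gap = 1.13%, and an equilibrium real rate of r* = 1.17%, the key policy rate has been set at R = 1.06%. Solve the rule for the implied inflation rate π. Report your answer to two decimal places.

-0.09%

Collecting π: R = r* + (1 + 0.3) π − 0.3 π* + 0.79 gap
1.3 π = 1.06 − 1.17 + 0.3 × 2.95 − 0.79 × 1.13 = -0.1177
π = -0.1177 / 1.3 = -0.09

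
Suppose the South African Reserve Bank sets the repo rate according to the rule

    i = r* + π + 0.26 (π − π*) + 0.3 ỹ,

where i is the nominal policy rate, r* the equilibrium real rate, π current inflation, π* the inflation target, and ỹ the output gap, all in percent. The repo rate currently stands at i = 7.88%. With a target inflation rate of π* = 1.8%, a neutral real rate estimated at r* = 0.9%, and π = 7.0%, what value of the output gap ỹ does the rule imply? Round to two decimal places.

-4.57%

0.3 ỹ = 7.88 − 0.9 − 7.0 − 0.26 × (7.0 − 1.8) = -1.372
ỹ = -1.372 / 0.3 = -4.57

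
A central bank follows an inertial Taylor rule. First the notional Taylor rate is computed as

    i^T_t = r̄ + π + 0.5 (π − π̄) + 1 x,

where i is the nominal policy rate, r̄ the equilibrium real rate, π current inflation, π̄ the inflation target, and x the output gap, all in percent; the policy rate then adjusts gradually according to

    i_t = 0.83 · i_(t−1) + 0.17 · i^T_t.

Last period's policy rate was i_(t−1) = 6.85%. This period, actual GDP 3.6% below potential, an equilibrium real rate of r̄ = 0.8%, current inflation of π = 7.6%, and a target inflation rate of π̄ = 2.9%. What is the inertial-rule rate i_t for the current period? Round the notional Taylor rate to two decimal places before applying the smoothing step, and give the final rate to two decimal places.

6.90%

Output 3.6% below potential → x = -3.6.
i^T_t = 0.8 + 7.6 + 0.5 × (7.6 − 2.9) + 1 × (-3.6)
   = 0.8 + 7.6 + 2.35 − 3.6 = 7.15
i_t = 0.83 × 6.85 + 0.17 × 7.15 = 5.6855 + 1.2155 = 6.90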